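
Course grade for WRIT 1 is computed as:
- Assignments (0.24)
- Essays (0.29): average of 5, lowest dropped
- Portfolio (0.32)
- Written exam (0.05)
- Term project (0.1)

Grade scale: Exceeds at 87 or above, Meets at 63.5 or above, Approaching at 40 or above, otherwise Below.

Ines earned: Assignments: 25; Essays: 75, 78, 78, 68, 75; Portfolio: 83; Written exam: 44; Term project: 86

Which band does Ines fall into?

Meets

Essays: drop 68 → average of remaining 4 = 306/4 = 76.5
Weighted total:
  Assignments 25 × 0.24 = 6
  Essays 76.5 × 0.29 = 22.185
  Portfolio 83 × 0.32 = 26.56
  Written exam 44 × 0.05 = 2.2
  Term project 86 × 0.1 = 8.6
Sum = 65.545
65.545 is ≥ 63.5 and < 87 → Meets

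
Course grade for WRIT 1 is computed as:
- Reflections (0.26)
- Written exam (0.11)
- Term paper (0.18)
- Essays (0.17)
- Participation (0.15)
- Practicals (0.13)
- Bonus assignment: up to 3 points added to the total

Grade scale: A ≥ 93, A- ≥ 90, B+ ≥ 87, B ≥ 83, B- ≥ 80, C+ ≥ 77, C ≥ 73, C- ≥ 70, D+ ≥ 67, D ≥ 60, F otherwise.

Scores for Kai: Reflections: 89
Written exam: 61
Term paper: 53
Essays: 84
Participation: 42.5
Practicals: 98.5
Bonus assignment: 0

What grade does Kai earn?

C-

Weighted total:
  Reflections 89 × 0.26 = 23.14
  Written exam 61 × 0.11 = 6.71
  Term paper 53 × 0.18 = 9.54
  Essays 84 × 0.17 = 14.28
  Participation 42.5 × 0.15 = 6.375
  Practicals 98.5 × 0.13 = 12.805
Sum = 72.85
Bonus assignment: 72.85 + 0 = 72.85
72.85 is ≥ 70 and < 73 → C-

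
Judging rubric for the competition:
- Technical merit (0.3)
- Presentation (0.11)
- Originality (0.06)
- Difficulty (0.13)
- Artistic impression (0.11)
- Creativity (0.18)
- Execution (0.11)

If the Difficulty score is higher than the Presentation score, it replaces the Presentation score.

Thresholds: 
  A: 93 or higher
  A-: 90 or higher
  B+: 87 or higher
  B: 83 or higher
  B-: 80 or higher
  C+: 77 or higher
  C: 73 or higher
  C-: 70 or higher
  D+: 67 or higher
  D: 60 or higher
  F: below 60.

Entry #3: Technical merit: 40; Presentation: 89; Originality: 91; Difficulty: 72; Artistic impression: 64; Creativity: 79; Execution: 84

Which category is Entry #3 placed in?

Difficulty (72) ≤ Presentation (89), so Presentation stays at 89.
Weighted total:
  Technical merit 40 × 0.3 = 12
  Presentation 89 × 0.11 = 9.79
  Originality 91 × 0.06 = 5.46
  Difficulty 72 × 0.13 = 9.36
  Artistic impression 64 × 0.11 = 7.04
  Creativity 79 × 0.18 = 14.22
  Execution 84 × 0.11 = 9.24
Sum = 67.11
67.11 is ≥ 67 and < 70 → D+

D+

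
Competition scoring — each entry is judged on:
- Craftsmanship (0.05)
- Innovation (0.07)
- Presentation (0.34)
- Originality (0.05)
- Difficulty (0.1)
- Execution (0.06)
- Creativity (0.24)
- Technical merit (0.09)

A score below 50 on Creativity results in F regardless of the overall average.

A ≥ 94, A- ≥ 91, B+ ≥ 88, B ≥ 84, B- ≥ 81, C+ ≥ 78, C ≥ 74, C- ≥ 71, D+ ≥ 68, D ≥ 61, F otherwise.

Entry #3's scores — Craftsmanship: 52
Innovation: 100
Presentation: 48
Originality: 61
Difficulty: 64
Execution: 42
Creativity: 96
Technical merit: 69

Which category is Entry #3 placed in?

Creativity score 96 ≥ 50: minimum met.
Weighted total:
  Craftsmanship 52 × 0.05 = 2.6
  Innovation 100 × 0.07 = 7
  Presentation 48 × 0.34 = 16.32
  Originality 61 × 0.05 = 3.05
  Difficulty 64 × 0.1 = 6.4
  Execution 42 × 0.06 = 2.52
  Creativity 96 × 0.24 = 23.04
  Technical merit 69 × 0.09 = 6.21
Sum = 67.14
67.14 is ≥ 61 and < 68 → D

D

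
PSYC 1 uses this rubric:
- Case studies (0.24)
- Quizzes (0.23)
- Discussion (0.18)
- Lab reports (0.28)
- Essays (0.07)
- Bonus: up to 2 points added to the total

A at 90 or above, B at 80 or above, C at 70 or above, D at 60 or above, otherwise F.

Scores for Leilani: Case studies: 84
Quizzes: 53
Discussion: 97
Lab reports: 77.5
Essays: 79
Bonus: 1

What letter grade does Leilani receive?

Weighted total:
  Case studies 84 × 0.24 = 20.16
  Quizzes 53 × 0.23 = 12.19
  Discussion 97 × 0.18 = 17.46
  Lab reports 77.5 × 0.28 = 21.7
  Essays 79 × 0.07 = 5.53
Sum = 77.04
Bonus: 77.04 + 1 = 78.04
78.04 is ≥ 70 and < 80 → C

C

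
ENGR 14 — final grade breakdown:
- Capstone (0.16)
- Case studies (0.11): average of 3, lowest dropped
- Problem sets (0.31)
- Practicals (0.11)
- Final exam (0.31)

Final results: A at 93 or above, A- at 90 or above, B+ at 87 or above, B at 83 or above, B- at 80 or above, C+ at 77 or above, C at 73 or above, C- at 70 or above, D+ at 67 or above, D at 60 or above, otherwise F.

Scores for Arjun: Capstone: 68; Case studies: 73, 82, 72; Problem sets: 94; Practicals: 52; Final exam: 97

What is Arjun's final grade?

Case studies: drop 72 → average of remaining 2 = 155/2 = 77.5
Weighted total:
  Capstone 68 × 0.16 = 10.88
  Case studies 77.5 × 0.11 = 8.525
  Problem sets 94 × 0.31 = 29.14
  Practicals 52 × 0.11 = 5.72
  Final exam 97 × 0.31 = 30.07
Sum = 84.335
84.335 is ≥ 83 and < 87 → B

B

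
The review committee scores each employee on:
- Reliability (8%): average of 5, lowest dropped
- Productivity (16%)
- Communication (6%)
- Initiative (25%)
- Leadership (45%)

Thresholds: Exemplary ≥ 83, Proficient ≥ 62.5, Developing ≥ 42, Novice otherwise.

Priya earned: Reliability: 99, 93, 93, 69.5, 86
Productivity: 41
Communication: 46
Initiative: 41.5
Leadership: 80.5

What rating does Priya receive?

Proficient

Reliability: drop 69.5 → average of remaining 4 = 371/4 = 92.75
Weighted total:
  Reliability 92.75 × 0.08 = 7.42
  Productivity 41 × 0.16 = 6.56
  Communication 46 × 0.06 = 2.76
  Initiative 41.5 × 0.25 = 10.375
  Leadership 80.5 × 0.45 = 36.225
Sum = 63.34
63.34 is ≥ 62.5 and < 83 → Proficient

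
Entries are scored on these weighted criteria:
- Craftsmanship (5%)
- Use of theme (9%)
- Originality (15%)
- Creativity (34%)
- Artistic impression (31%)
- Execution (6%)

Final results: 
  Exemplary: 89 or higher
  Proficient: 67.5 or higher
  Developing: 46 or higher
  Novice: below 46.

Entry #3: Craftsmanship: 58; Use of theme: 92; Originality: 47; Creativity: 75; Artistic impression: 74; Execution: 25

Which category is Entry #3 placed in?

Weighted total:
  Craftsmanship 58 × 0.05 = 2.9
  Use of theme 92 × 0.09 = 8.28
  Originality 47 × 0.15 = 7.05
  Creativity 75 × 0.34 = 25.5
  Artistic impression 74 × 0.31 = 22.94
  Execution 25 × 0.06 = 1.5
Sum = 68.17
68.17 is ≥ 67.5 and < 89 → Proficient

Proficient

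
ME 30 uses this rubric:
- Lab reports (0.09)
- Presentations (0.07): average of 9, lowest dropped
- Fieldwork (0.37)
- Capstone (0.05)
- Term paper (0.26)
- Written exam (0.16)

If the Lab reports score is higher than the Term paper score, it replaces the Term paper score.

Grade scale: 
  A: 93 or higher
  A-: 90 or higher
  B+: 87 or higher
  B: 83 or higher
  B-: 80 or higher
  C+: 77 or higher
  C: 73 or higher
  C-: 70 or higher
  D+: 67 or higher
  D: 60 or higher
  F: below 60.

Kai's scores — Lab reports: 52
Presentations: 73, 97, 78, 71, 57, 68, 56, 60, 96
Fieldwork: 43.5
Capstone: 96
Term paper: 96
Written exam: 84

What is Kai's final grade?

D+

Presentations: drop 56 → average of remaining 8 = 600/8 = 75
Lab reports (52) ≤ Term paper (96), so Term paper stays at 96.
Weighted total:
  Lab reports 52 × 0.09 = 4.68
  Presentations 75 × 0.07 = 5.25
  Fieldwork 43.5 × 0.37 = 16.095
  Capstone 96 × 0.05 = 4.8
  Term paper 96 × 0.26 = 24.96
  Written exam 84 × 0.16 = 13.44
Sum = 69.225
69.225 is ≥ 67 and < 70 → D+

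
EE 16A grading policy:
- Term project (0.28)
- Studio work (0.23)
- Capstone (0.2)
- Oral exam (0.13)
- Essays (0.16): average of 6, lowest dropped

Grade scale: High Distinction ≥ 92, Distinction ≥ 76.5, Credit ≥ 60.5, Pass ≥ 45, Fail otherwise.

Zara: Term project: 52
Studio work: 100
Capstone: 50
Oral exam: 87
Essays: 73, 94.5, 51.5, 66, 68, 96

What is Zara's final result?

Essays: drop 51.5 → average of remaining 5 = 397.5/5 = 79.5
Weighted total:
  Term project 52 × 0.28 = 14.56
  Studio work 100 × 0.23 = 23
  Capstone 50 × 0.2 = 10
  Oral exam 87 × 0.13 = 11.31
  Essays 79.5 × 0.16 = 12.72
Sum = 71.59
71.59 is ≥ 60.5 and < 76.5 → Credit

Credit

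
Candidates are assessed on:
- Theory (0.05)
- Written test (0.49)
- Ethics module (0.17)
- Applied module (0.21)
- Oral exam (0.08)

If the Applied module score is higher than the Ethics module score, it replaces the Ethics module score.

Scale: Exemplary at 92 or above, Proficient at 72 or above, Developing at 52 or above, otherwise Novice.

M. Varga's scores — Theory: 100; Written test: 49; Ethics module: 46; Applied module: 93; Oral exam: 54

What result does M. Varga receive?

Applied module (93) > Ethics module (46), so Ethics module counts as 93.
Weighted total:
  Theory 100 × 0.05 = 5
  Written test 49 × 0.49 = 24.01
  Ethics module 93 × 0.17 = 15.81
  Applied module 93 × 0.21 = 19.53
  Oral exam 54 × 0.08 = 4.32
Sum = 68.67
68.67 is ≥ 52 and < 72 → Developing

Developing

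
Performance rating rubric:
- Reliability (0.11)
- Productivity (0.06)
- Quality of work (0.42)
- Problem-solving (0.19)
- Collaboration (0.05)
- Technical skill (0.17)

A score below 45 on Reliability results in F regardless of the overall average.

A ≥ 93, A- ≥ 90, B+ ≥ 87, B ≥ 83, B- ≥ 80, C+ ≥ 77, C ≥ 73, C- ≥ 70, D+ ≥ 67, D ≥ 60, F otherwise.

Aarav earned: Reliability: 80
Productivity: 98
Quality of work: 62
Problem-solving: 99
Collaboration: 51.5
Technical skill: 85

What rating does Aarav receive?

C

Reliability score 80 ≥ 45: minimum met.
Weighted total:
  Reliability 80 × 0.11 = 8.8
  Productivity 98 × 0.06 = 5.88
  Quality of work 62 × 0.42 = 26.04
  Problem-solving 99 × 0.19 = 18.81
  Collaboration 51.5 × 0.05 = 2.575
  Technical skill 85 × 0.17 = 14.45
Sum = 76.555
76.555 is ≥ 73 and < 77 → C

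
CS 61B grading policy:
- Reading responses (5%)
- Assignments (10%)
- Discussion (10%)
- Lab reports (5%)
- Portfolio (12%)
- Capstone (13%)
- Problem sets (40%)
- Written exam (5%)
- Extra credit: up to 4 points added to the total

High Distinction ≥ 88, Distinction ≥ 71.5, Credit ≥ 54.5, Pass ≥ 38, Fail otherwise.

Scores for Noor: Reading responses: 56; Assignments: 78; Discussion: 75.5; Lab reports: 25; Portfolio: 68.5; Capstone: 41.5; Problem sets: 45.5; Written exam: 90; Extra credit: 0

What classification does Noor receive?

Credit

Weighted total:
  Reading responses 56 × 0.05 = 2.8
  Assignments 78 × 0.1 = 7.8
  Discussion 75.5 × 0.1 = 7.55
  Lab reports 25 × 0.05 = 1.25
  Portfolio 68.5 × 0.12 = 8.22
  Capstone 41.5 × 0.13 = 5.395
  Problem sets 45.5 × 0.4 = 18.2
  Written exam 90 × 0.05 = 4.5
Sum = 55.715
Extra credit: 55.715 + 0 = 55.715
55.715 is ≥ 54.5 and < 71.5 → Credit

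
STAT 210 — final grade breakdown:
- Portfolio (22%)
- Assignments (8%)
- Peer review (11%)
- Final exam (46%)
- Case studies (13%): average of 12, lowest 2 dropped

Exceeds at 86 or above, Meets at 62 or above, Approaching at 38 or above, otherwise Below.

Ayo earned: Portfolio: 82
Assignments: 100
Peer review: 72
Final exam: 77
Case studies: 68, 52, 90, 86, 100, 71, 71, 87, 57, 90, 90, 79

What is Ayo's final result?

Meets

Case studies: drop 52, 57 → average of remaining 10 = 832/10 = 83.2
Weighted total:
  Portfolio 82 × 0.22 = 18.04
  Assignments 100 × 0.08 = 8
  Peer review 72 × 0.11 = 7.92
  Final exam 77 × 0.46 = 35.42
  Case studies 83.2 × 0.13 = 10.816
Sum = 80.196
80.196 is ≥ 62 and < 86 → Meets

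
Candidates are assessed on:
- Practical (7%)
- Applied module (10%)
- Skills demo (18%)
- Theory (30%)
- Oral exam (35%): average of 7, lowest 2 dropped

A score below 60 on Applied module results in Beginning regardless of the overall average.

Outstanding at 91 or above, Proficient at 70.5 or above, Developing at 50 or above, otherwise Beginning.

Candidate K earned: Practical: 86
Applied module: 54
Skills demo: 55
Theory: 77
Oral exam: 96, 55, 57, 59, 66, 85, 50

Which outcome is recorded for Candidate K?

Beginning

Oral exam: drop 50, 55 → average of remaining 5 = 363/5 = 72.6
Applied module score 54 < 60: minimum not met.
Weighted total:
  Practical 86 × 0.07 = 6.02
  Applied module 54 × 0.1 = 5.4
  Skills demo 55 × 0.18 = 9.9
  Theory 77 × 0.3 = 23.1
  Oral exam 72.6 × 0.35 = 25.41
Sum = 69.83
Because the Applied module minimum was not met, the result is Beginning.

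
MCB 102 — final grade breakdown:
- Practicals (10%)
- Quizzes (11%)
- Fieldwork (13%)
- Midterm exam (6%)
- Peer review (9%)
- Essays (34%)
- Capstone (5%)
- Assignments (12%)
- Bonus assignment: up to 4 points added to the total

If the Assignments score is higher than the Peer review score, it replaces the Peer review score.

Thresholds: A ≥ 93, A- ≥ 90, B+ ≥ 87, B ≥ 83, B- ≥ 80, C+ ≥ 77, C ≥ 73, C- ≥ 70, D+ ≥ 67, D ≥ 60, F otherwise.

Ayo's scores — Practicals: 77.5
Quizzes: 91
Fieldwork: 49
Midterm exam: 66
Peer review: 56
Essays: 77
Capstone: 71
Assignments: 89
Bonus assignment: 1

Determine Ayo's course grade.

Assignments (89) > Peer review (56), so Peer review counts as 89.
Weighted total:
  Practicals 77.5 × 0.1 = 7.75
  Quizzes 91 × 0.11 = 10.01
  Fieldwork 49 × 0.13 = 6.37
  Midterm exam 66 × 0.06 = 3.96
  Peer review 89 × 0.09 = 8.01
  Essays 77 × 0.34 = 26.18
  Capstone 71 × 0.05 = 3.55
  Assignments 89 × 0.12 = 10.68
Sum = 76.51
Bonus assignment: 76.51 + 1 = 77.51
77.51 is ≥ 77 and < 80 → C+

C+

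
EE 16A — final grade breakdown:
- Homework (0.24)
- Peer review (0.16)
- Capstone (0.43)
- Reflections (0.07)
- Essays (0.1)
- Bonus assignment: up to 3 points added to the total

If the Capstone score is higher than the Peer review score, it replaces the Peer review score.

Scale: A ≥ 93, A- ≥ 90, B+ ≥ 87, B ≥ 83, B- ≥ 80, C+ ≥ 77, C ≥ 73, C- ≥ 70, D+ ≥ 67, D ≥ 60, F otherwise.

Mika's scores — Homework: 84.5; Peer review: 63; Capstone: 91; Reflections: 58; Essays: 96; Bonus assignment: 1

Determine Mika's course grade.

B+

Capstone (91) > Peer review (63), so Peer review counts as 91.
Weighted total:
  Homework 84.5 × 0.24 = 20.28
  Peer review 91 × 0.16 = 14.56
  Capstone 91 × 0.43 = 39.13
  Reflections 58 × 0.07 = 4.06
  Essays 96 × 0.1 = 9.6
Sum = 87.63
Bonus assignment: 87.63 + 1 = 88.63
88.63 is ≥ 87 and < 90 → B+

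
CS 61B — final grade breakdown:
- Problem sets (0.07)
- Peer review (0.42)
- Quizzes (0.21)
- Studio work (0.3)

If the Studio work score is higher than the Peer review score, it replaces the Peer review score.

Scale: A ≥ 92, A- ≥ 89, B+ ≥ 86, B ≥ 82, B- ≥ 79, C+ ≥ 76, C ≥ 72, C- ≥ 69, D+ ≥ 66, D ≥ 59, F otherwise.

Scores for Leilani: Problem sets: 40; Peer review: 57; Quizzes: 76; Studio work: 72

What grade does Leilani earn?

C-

Studio work (72) > Peer review (57), so Peer review counts as 72.
Weighted total:
  Problem sets 40 × 0.07 = 2.8
  Peer review 72 × 0.42 = 30.24
  Quizzes 76 × 0.21 = 15.96
  Studio work 72 × 0.3 = 21.6
Sum = 70.6
70.6 is ≥ 69 and < 72 → C-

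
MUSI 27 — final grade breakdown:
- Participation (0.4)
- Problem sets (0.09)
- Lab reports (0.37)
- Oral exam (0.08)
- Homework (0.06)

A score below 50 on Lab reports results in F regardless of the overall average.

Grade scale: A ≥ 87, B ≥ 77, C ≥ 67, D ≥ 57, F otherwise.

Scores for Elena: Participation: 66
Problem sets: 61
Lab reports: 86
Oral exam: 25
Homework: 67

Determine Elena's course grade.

C

Lab reports score 86 ≥ 50: minimum met.
Weighted total:
  Participation 66 × 0.4 = 26.4
  Problem sets 61 × 0.09 = 5.49
  Lab reports 86 × 0.37 = 31.82
  Oral exam 25 × 0.08 = 2
  Homework 67 × 0.06 = 4.02
Sum = 69.73
69.73 is ≥ 67 and < 77 → C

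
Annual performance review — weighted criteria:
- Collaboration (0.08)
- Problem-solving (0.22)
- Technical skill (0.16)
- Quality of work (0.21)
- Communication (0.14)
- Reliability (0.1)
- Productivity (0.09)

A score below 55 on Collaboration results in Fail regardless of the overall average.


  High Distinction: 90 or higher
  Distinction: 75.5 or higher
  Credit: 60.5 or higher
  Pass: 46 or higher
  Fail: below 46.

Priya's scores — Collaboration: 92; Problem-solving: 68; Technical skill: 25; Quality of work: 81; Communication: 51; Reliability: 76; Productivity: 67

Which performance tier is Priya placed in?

Collaboration score 92 ≥ 55: minimum met.
Weighted total:
  Collaboration 92 × 0.08 = 7.36
  Problem-solving 68 × 0.22 = 14.96
  Technical skill 25 × 0.16 = 4
  Quality of work 81 × 0.21 = 17.01
  Communication 51 × 0.14 = 7.14
  Reliability 76 × 0.1 = 7.6
  Productivity 67 × 0.09 = 6.03
Sum = 64.1
64.1 is ≥ 60.5 and < 75.5 → Credit

Credit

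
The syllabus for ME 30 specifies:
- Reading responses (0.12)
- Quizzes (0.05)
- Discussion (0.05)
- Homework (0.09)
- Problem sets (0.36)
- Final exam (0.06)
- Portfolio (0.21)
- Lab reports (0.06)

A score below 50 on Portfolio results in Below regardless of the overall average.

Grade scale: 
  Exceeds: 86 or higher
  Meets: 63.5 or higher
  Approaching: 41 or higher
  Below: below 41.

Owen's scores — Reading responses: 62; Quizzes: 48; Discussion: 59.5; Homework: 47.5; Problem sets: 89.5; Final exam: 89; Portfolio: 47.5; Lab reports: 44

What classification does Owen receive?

Portfolio score 47.5 < 50: minimum not met.
Weighted total:
  Reading responses 62 × 0.12 = 7.44
  Quizzes 48 × 0.05 = 2.4
  Discussion 59.5 × 0.05 = 2.975
  Homework 47.5 × 0.09 = 4.275
  Problem sets 89.5 × 0.36 = 32.22
  Final exam 89 × 0.06 = 5.34
  Portfolio 47.5 × 0.21 = 9.975
  Lab reports 44 × 0.06 = 2.64
Sum = 67.265
Because the Portfolio minimum was not met, the result is Below.

Below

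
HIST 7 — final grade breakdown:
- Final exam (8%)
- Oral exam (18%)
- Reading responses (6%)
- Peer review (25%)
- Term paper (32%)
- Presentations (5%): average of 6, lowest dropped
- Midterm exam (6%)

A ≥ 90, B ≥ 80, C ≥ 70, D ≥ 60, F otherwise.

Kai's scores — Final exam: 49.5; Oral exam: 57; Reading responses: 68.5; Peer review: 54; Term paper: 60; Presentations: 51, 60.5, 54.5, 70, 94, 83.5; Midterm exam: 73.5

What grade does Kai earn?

F

Presentations: drop 51 → average of remaining 5 = 362.5/5 = 72.5
Weighted total:
  Final exam 49.5 × 0.08 = 3.96
  Oral exam 57 × 0.18 = 10.26
  Reading responses 68.5 × 0.06 = 4.11
  Peer review 54 × 0.25 = 13.5
  Term paper 60 × 0.32 = 19.2
  Presentations 72.5 × 0.05 = 3.625
  Midterm exam 73.5 × 0.06 = 4.41
Sum = 59.065
59.065 < 60 → F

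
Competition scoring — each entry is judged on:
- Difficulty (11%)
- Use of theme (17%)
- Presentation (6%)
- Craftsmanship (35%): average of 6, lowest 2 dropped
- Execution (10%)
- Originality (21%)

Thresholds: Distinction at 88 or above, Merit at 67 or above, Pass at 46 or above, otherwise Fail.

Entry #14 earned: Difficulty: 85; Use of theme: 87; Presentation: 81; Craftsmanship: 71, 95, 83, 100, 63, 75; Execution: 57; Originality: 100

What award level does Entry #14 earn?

Merit

Craftsmanship: drop 63, 71 → average of remaining 4 = 353/4 = 88.25
Weighted total:
  Difficulty 85 × 0.11 = 9.35
  Use of theme 87 × 0.17 = 14.79
  Presentation 81 × 0.06 = 4.86
  Craftsmanship 88.25 × 0.35 = 30.8875
  Execution 57 × 0.1 = 5.7
  Originality 100 × 0.21 = 21
Sum = 86.5875
86.5875 is ≥ 67 and < 88 → Merit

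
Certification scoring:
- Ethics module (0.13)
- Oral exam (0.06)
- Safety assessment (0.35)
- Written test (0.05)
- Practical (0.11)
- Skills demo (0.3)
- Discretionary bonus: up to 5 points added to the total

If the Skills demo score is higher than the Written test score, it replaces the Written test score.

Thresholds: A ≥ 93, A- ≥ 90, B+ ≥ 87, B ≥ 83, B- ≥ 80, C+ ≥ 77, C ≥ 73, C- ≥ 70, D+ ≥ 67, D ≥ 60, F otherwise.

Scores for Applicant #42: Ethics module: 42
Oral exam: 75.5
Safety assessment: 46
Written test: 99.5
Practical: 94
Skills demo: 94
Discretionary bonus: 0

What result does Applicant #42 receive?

Skills demo (94) ≤ Written test (99.5), so Written test stays at 99.5.
Weighted total:
  Ethics module 42 × 0.13 = 5.46
  Oral exam 75.5 × 0.06 = 4.53
  Safety assessment 46 × 0.35 = 16.1
  Written test 99.5 × 0.05 = 4.975
  Practical 94 × 0.11 = 10.34
  Skills demo 94 × 0.3 = 28.2
Sum = 69.605
Discretionary bonus: 69.605 + 0 = 69.605
69.605 is ≥ 67 and < 70 → D+

D+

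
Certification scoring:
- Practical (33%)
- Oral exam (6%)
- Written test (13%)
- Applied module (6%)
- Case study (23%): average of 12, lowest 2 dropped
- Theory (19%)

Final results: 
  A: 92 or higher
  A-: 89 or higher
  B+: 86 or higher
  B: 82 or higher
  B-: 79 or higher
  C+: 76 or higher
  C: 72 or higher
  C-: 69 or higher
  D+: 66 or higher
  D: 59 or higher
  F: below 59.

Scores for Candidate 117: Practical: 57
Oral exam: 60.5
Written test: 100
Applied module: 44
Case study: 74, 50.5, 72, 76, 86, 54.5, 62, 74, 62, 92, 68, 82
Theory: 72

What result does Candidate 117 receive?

D+

Case study: drop 50.5, 54.5 → average of remaining 10 = 748/10 = 74.8
Weighted total:
  Practical 57 × 0.33 = 18.81
  Oral exam 60.5 × 0.06 = 3.63
  Written test 100 × 0.13 = 13
  Applied module 44 × 0.06 = 2.64
  Case study 74.8 × 0.23 = 17.204
  Theory 72 × 0.19 = 13.68
Sum = 68.964
68.964 is ≥ 66 and < 69 → D+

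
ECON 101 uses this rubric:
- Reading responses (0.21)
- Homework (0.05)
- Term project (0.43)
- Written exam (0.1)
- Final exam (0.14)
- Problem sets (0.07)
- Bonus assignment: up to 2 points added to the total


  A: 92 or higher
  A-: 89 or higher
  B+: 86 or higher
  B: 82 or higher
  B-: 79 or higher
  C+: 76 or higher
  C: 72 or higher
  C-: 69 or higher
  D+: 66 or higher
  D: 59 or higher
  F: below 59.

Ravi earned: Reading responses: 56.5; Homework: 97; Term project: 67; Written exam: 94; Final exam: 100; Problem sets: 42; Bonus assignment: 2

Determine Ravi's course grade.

C

Weighted total:
  Reading responses 56.5 × 0.21 = 11.865
  Homework 97 × 0.05 = 4.85
  Term project 67 × 0.43 = 28.81
  Written exam 94 × 0.1 = 9.4
  Final exam 100 × 0.14 = 14
  Problem sets 42 × 0.07 = 2.94
Sum = 71.865
Bonus assignment: 71.865 + 2 = 73.865
73.865 is ≥ 72 and < 76 → C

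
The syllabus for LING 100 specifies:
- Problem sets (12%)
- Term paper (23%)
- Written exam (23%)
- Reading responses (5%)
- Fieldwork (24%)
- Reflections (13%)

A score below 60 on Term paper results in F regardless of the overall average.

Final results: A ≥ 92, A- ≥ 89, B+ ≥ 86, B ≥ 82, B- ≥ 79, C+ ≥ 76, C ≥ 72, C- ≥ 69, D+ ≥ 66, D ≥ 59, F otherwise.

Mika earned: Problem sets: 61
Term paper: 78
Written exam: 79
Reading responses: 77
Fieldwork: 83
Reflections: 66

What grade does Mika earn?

Term paper score 78 ≥ 60: minimum met.
Weighted total:
  Problem sets 61 × 0.12 = 7.32
  Term paper 78 × 0.23 = 17.94
  Written exam 79 × 0.23 = 18.17
  Reading responses 77 × 0.05 = 3.85
  Fieldwork 83 × 0.24 = 19.92
  Reflections 66 × 0.13 = 8.58
Sum = 75.78
75.78 is ≥ 72 and < 76 → C

C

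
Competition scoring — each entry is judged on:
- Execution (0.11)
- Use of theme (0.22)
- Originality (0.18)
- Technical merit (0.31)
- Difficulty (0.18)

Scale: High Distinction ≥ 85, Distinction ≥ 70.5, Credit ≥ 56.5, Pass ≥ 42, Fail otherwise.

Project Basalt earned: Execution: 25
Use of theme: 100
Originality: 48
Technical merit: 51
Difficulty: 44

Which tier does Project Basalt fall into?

Weighted total:
  Execution 25 × 0.11 = 2.75
  Use of theme 100 × 0.22 = 22
  Originality 48 × 0.18 = 8.64
  Technical merit 51 × 0.31 = 15.81
  Difficulty 44 × 0.18 = 7.92
Sum = 57.12
57.12 is ≥ 56.5 and < 70.5 → Credit

Credit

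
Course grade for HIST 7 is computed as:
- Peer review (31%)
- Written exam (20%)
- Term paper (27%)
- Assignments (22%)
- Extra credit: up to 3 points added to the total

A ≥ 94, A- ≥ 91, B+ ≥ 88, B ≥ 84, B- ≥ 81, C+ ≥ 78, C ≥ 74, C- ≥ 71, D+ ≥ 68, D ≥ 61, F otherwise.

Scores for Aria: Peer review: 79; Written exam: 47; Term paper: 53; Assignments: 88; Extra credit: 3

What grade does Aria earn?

Weighted total:
  Peer review 79 × 0.31 = 24.49
  Written exam 47 × 0.2 = 9.4
  Term paper 53 × 0.27 = 14.31
  Assignments 88 × 0.22 = 19.36
Sum = 67.56
Extra credit: 67.56 + 3 = 70.56
70.56 is ≥ 68 and < 71 → D+

D+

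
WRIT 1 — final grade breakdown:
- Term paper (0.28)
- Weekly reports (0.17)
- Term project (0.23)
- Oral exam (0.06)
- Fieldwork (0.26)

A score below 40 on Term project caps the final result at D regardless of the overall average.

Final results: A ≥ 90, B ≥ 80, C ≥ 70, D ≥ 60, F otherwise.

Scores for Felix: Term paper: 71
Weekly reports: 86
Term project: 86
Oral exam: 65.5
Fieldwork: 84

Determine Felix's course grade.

B

Term project score 86 ≥ 40: minimum met.
Weighted total:
  Term paper 71 × 0.28 = 19.88
  Weekly reports 86 × 0.17 = 14.62
  Term project 86 × 0.23 = 19.78
  Oral exam 65.5 × 0.06 = 3.93
  Fieldwork 84 × 0.26 = 21.84
Sum = 80.05
80.05 is ≥ 80 and < 90 → B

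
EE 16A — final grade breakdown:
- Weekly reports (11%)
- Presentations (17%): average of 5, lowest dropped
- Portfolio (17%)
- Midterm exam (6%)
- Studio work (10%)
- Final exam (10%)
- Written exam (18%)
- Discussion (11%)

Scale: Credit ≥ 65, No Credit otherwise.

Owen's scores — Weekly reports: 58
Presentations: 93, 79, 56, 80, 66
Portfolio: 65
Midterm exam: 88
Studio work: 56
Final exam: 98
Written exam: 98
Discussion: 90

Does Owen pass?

Credit

Presentations: drop 56 → average of remaining 4 = 318/4 = 79.5
Weighted total:
  Weekly reports 58 × 0.11 = 6.38
  Presentations 79.5 × 0.17 = 13.515
  Portfolio 65 × 0.17 = 11.05
  Midterm exam 88 × 0.06 = 5.28
  Studio work 56 × 0.1 = 5.6
  Final exam 98 × 0.1 = 9.8
  Written exam 98 × 0.18 = 17.64
  Discussion 90 × 0.11 = 9.9
Sum = 79.165
79.165 ≥ 65 → Credit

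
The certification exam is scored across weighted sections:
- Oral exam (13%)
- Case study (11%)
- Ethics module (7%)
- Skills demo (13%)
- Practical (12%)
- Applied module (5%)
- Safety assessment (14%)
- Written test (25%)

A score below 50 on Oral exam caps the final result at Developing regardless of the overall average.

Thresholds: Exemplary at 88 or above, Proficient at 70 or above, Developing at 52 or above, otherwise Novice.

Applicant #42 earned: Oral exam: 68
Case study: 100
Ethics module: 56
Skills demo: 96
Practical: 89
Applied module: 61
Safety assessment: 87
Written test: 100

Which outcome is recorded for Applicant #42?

Proficient

Oral exam score 68 ≥ 50: minimum met.
Weighted total:
  Oral exam 68 × 0.13 = 8.84
  Case study 100 × 0.11 = 11
  Ethics module 56 × 0.07 = 3.92
  Skills demo 96 × 0.13 = 12.48
  Practical 89 × 0.12 = 10.68
  Applied module 61 × 0.05 = 3.05
  Safety assessment 87 × 0.14 = 12.18
  Written test 100 × 0.25 = 25
Sum = 87.15
87.15 is ≥ 70 and < 88 → Proficient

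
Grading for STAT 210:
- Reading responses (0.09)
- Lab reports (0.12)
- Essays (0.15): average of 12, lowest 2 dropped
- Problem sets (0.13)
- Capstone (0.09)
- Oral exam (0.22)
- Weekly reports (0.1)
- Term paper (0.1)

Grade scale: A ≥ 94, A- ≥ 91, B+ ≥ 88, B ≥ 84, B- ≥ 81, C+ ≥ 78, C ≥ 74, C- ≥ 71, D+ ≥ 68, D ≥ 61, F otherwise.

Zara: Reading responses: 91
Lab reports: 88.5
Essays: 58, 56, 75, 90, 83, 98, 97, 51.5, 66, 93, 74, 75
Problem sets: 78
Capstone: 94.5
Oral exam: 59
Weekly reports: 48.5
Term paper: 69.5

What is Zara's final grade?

C

Essays: drop 51.5, 56 → average of remaining 10 = 809/10 = 80.9
Weighted total:
  Reading responses 91 × 0.09 = 8.19
  Lab reports 88.5 × 0.12 = 10.62
  Essays 80.9 × 0.15 = 12.135
  Problem sets 78 × 0.13 = 10.14
  Capstone 94.5 × 0.09 = 8.505
  Oral exam 59 × 0.22 = 12.98
  Weekly reports 48.5 × 0.1 = 4.85
  Term paper 69.5 × 0.1 = 6.95
Sum = 74.37
74.37 is ≥ 74 and < 78 → C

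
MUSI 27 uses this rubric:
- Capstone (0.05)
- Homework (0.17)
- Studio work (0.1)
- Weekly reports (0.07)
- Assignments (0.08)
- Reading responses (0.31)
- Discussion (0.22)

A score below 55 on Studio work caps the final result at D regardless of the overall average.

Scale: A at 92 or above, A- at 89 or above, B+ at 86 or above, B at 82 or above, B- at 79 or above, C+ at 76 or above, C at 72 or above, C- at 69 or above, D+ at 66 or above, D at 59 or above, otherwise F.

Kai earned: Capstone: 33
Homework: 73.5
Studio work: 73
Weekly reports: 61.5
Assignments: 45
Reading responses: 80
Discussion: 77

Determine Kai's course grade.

C-

Studio work score 73 ≥ 55: minimum met.
Weighted total:
  Capstone 33 × 0.05 = 1.65
  Homework 73.5 × 0.17 = 12.495
  Studio work 73 × 0.1 = 7.3
  Weekly reports 61.5 × 0.07 = 4.305
  Assignments 45 × 0.08 = 3.6
  Reading responses 80 × 0.31 = 24.8
  Discussion 77 × 0.22 = 16.94
Sum = 71.09
71.09 is ≥ 69 and < 72 → C-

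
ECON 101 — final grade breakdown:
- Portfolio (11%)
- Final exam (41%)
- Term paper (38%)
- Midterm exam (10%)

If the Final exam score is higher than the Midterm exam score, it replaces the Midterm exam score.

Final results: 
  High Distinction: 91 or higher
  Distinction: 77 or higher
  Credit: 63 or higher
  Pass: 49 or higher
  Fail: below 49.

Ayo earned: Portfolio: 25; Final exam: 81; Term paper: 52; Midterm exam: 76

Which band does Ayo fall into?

Final exam (81) > Midterm exam (76), so Midterm exam counts as 81.
Weighted total:
  Portfolio 25 × 0.11 = 2.75
  Final exam 81 × 0.41 = 33.21
  Term paper 52 × 0.38 = 19.76
  Midterm exam 81 × 0.1 = 8.1
Sum = 63.82
63.82 is ≥ 63 and < 77 → Credit

Credit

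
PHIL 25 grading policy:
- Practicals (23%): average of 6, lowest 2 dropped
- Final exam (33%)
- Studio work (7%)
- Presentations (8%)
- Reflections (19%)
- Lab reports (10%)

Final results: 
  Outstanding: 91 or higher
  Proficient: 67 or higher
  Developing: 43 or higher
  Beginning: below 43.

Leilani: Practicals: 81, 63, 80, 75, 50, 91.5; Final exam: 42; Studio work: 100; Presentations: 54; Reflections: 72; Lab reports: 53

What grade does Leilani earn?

Developing

Practicals: drop 50, 63 → average of remaining 4 = 327.5/4 = 81.875
Weighted total:
  Practicals 81.875 × 0.23 = 18.83125
  Final exam 42 × 0.33 = 13.86
  Studio work 100 × 0.07 = 7
  Presentations 54 × 0.08 = 4.32
  Reflections 72 × 0.19 = 13.68
  Lab reports 53 × 0.1 = 5.3
Sum = 62.99125
62.99125 is ≥ 43 and < 67 → Developing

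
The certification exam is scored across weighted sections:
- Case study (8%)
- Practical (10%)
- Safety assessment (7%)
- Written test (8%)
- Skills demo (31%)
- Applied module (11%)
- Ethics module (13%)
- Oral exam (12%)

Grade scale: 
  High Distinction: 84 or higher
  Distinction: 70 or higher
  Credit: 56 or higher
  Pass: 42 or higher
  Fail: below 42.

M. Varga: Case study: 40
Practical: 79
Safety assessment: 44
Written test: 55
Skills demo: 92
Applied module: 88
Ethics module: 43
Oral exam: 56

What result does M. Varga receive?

Credit

Weighted total:
  Case study 40 × 0.08 = 3.2
  Practical 79 × 0.1 = 7.9
  Safety assessment 44 × 0.07 = 3.08
  Written test 55 × 0.08 = 4.4
  Skills demo 92 × 0.31 = 28.52
  Applied module 88 × 0.11 = 9.68
  Ethics module 43 × 0.13 = 5.59
  Oral exam 56 × 0.12 = 6.72
Sum = 69.09
69.09 is ≥ 56 and < 70 → Credit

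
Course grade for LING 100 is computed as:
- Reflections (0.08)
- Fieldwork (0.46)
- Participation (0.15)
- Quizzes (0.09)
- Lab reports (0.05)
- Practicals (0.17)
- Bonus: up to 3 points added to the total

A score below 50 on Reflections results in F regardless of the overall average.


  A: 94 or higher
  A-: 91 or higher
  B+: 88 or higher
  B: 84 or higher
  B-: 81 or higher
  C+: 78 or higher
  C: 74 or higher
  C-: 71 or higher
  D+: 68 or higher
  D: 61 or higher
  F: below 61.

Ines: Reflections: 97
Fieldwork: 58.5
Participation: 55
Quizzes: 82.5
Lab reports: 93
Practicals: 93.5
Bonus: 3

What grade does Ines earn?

C-

Reflections score 97 ≥ 50: minimum met.
Weighted total:
  Reflections 97 × 0.08 = 7.76
  Fieldwork 58.5 × 0.46 = 26.91
  Participation 55 × 0.15 = 8.25
  Quizzes 82.5 × 0.09 = 7.425
  Lab reports 93 × 0.05 = 4.65
  Practicals 93.5 × 0.17 = 15.895
Sum = 70.89
Bonus: 70.89 + 3 = 73.89
73.89 is ≥ 71 and < 74 → C-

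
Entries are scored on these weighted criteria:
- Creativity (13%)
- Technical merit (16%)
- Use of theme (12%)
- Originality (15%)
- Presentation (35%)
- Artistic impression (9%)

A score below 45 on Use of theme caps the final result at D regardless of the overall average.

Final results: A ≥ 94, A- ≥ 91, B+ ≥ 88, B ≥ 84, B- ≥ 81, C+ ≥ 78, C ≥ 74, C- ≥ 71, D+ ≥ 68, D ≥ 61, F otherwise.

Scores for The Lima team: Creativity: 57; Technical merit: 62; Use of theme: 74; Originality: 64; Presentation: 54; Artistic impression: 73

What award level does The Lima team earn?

Use of theme score 74 ≥ 45: minimum met.
Weighted total:
  Creativity 57 × 0.13 = 7.41
  Technical merit 62 × 0.16 = 9.92
  Use of theme 74 × 0.12 = 8.88
  Originality 64 × 0.15 = 9.6
  Presentation 54 × 0.35 = 18.9
  Artistic impression 73 × 0.09 = 6.57
Sum = 61.28
61.28 is ≥ 61 and < 68 → D

D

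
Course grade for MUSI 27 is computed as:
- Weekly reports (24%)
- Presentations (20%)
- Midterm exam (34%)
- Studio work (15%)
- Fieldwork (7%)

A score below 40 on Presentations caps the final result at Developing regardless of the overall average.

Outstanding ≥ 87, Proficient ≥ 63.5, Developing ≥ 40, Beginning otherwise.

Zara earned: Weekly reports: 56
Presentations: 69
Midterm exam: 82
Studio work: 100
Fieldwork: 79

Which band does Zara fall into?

Presentations score 69 ≥ 40: minimum met.
Weighted total:
  Weekly reports 56 × 0.24 = 13.44
  Presentations 69 × 0.2 = 13.8
  Midterm exam 82 × 0.34 = 27.88
  Studio work 100 × 0.15 = 15
  Fieldwork 79 × 0.07 = 5.53
Sum = 75.65
75.65 is ≥ 63.5 and < 87 → Proficient

Proficient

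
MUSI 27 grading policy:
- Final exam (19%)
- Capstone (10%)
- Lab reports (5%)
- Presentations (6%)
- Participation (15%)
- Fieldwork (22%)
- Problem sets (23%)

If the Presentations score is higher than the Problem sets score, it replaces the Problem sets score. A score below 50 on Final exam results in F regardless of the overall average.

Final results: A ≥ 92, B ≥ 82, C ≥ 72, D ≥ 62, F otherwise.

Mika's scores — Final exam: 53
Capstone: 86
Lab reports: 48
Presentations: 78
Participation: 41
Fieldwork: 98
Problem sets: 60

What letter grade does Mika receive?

D

Presentations (78) > Problem sets (60), so Problem sets counts as 78.
Final exam score 53 ≥ 50: minimum met.
Weighted total:
  Final exam 53 × 0.19 = 10.07
  Capstone 86 × 0.1 = 8.6
  Lab reports 48 × 0.05 = 2.4
  Presentations 78 × 0.06 = 4.68
  Participation 41 × 0.15 = 6.15
  Fieldwork 98 × 0.22 = 21.56
  Problem sets 78 × 0.23 = 17.94
Sum = 71.4
71.4 is ≥ 62 and < 72 → D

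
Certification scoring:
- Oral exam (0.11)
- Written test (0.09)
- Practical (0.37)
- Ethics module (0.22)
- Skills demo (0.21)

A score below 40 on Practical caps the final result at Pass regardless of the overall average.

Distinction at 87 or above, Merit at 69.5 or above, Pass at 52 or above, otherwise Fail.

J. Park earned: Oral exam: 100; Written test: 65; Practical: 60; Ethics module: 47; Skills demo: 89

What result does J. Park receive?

Practical score 60 ≥ 40: minimum met.
Weighted total:
  Oral exam 100 × 0.11 = 11
  Written test 65 × 0.09 = 5.85
  Practical 60 × 0.37 = 22.2
  Ethics module 47 × 0.22 = 10.34
  Skills demo 89 × 0.21 = 18.69
Sum = 68.08
68.08 is ≥ 52 and < 69.5 → Pass

Pass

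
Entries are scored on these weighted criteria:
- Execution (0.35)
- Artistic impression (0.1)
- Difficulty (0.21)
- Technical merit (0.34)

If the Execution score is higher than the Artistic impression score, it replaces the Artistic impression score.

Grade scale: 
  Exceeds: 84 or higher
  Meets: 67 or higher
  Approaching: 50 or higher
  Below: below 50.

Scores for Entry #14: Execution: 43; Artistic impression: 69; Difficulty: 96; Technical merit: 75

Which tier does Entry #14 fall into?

Execution (43) ≤ Artistic impression (69), so Artistic impression stays at 69.
Weighted total:
  Execution 43 × 0.35 = 15.05
  Artistic impression 69 × 0.1 = 6.9
  Difficulty 96 × 0.21 = 20.16
  Technical merit 75 × 0.34 = 25.5
Sum = 67.61
67.61 is ≥ 67 and < 84 → Meets

Meets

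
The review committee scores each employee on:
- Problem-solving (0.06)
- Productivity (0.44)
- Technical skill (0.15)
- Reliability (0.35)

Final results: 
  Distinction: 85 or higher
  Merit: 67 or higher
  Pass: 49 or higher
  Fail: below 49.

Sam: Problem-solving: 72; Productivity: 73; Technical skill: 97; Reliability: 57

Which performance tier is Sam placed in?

Merit

Weighted total:
  Problem-solving 72 × 0.06 = 4.32
  Productivity 73 × 0.44 = 32.12
  Technical skill 97 × 0.15 = 14.55
  Reliability 57 × 0.35 = 19.95
Sum = 70.94
70.94 is ≥ 67 and < 85 → Merit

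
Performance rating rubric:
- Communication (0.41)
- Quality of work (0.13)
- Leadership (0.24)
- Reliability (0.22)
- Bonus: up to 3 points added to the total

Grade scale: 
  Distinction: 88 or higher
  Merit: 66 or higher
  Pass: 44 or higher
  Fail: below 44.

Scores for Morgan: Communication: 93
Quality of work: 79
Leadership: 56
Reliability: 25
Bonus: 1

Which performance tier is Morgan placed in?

Weighted total:
  Communication 93 × 0.41 = 38.13
  Quality of work 79 × 0.13 = 10.27
  Leadership 56 × 0.24 = 13.44
  Reliability 25 × 0.22 = 5.5
Sum = 67.34
Bonus: 67.34 + 1 = 68.34
68.34 is ≥ 66 and < 88 → Merit

Merit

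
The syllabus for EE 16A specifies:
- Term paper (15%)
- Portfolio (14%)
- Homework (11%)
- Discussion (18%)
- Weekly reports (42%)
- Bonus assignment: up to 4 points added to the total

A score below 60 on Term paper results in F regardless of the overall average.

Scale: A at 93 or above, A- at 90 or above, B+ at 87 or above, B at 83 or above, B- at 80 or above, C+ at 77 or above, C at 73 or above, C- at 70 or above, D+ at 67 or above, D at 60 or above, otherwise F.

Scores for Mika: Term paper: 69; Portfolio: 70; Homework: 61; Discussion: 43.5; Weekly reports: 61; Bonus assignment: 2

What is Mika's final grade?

Term paper score 69 ≥ 60: minimum met.
Weighted total:
  Term paper 69 × 0.15 = 10.35
  Portfolio 70 × 0.14 = 9.8
  Homework 61 × 0.11 = 6.71
  Discussion 43.5 × 0.18 = 7.83
  Weekly reports 61 × 0.42 = 25.62
Sum = 60.31
Bonus assignment: 60.31 + 2 = 62.31
62.31 is ≥ 60 and < 67 → D

D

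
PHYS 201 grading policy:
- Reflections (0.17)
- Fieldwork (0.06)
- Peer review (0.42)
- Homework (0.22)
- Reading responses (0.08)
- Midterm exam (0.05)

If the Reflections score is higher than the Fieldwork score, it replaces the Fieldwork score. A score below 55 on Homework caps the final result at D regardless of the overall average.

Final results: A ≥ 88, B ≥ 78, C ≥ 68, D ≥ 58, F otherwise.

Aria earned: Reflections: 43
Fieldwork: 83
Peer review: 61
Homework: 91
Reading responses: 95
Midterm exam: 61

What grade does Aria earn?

Reflections (43) ≤ Fieldwork (83), so Fieldwork stays at 83.
Homework score 91 ≥ 55: minimum met.
Weighted total:
  Reflections 43 × 0.17 = 7.31
  Fieldwork 83 × 0.06 = 4.98
  Peer review 61 × 0.42 = 25.62
  Homework 91 × 0.22 = 20.02
  Reading responses 95 × 0.08 = 7.6
  Midterm exam 61 × 0.05 = 3.05
Sum = 68.58
68.58 is ≥ 68 and < 78 → C

C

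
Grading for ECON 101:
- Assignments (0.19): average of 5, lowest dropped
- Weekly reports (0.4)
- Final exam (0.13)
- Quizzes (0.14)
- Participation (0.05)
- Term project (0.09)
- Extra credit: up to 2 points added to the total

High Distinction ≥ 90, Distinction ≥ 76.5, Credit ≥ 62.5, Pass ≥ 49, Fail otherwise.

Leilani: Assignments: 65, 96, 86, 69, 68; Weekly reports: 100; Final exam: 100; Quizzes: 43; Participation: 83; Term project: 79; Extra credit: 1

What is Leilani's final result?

Assignments: drop 65 → average of remaining 4 = 319/4 = 79.75
Weighted total:
  Assignments 79.75 × 0.19 = 15.1525
  Weekly reports 100 × 0.4 = 40
  Final exam 100 × 0.13 = 13
  Quizzes 43 × 0.14 = 6.02
  Participation 83 × 0.05 = 4.15
  Term project 79 × 0.09 = 7.11
Sum = 85.4325
Extra credit: 85.4325 + 1 = 86.4325
86.4325 is ≥ 76.5 and < 90 → Distinction

Distinction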